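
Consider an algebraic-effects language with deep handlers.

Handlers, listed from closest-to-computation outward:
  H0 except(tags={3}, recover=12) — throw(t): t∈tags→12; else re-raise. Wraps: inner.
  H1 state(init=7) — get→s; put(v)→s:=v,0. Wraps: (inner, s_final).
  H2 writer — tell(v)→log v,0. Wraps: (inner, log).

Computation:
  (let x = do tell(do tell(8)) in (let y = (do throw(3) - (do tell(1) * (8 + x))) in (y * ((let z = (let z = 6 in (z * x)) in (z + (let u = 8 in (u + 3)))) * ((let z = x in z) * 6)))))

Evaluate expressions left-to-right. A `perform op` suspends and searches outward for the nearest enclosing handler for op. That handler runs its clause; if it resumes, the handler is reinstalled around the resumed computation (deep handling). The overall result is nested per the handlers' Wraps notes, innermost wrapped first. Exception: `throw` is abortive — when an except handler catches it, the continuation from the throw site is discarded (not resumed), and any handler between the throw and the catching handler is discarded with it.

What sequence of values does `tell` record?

Working:
tell(8) @ H2 ⇒ log+=8
tell(0) @ H2 ⇒ log+=0
throw(3) @ H0 caught ⇒ 12
H1 returns (12, 7)
H2 returns ((12, 7), (8, 0))
= ((12, 7), (8, 0))

Answer: (8, 0)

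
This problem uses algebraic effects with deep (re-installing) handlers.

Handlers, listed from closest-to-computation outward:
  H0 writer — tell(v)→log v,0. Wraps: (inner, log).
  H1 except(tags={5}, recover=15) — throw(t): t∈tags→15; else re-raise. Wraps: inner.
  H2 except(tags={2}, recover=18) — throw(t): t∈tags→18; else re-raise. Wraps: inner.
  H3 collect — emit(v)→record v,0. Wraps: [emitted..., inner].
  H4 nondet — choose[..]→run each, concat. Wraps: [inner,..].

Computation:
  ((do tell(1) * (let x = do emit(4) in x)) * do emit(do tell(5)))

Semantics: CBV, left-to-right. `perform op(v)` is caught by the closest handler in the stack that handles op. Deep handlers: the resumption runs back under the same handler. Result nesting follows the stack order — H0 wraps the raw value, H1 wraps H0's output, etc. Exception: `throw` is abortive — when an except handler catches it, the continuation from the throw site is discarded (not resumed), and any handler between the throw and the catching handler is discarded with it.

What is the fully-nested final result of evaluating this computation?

Working:
tell(1) @ H0 ⇒ log+=1
emit(4) @ H3 ⇒ out+=4
tell(5) @ H0 ⇒ log+=5
emit(0) @ H3 ⇒ out+=0
H0 returns (0, (1, 5))
H1 returns (0, (1, 5))
H2 returns (0, (1, 5))
H3 returns [4, 0, (0, (1, 5))]
H4 returns [[4, 0, (0, (1, 5))]]
= [[4, 0, (0, (1, 5))]]

Answer: [[4, 0, (0, (1, 5))]]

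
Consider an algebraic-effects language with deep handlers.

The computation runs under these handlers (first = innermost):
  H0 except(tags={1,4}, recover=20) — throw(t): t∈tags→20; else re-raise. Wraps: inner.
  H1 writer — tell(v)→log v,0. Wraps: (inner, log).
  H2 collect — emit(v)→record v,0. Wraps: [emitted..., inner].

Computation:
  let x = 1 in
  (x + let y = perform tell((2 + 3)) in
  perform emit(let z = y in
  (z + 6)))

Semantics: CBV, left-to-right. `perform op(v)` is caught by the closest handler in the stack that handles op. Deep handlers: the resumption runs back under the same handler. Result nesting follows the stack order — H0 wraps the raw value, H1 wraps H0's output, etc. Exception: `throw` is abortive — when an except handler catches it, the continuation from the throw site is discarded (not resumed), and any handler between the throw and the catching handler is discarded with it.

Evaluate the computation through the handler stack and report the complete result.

Answer: [6, (1, (5))]

Evaluation trace:
tell(5) @ H1 ⇒ log+=5
emit(6) @ H2 ⇒ out+=6
H0 returns 1
H1 returns (1, (5))
H2 returns [6, (1, (5))]
= [6, (1, (5))]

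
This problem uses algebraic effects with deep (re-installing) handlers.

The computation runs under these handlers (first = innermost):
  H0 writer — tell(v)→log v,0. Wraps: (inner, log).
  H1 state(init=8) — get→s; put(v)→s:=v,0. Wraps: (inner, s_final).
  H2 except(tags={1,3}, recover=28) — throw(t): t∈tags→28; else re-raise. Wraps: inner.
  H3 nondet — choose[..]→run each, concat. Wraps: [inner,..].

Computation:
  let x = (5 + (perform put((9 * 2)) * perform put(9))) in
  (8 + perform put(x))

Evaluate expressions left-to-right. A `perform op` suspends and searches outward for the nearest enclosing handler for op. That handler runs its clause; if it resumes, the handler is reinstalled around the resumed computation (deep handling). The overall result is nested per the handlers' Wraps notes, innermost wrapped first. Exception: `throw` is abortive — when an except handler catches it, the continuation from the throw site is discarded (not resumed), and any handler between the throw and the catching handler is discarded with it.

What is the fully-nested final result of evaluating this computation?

Answer: [((8, ()), 5)]

Working:
put(18) @ H1 ⇒ s:=18
put(9) @ H1 ⇒ s:=9
put(5) @ H1 ⇒ s:=5
H0 returns (8, ())
H1 returns ((8, ()), 5)
H2 returns ((8, ()), 5)
H3 returns [((8, ()), 5)]
= [((8, ()), 5)]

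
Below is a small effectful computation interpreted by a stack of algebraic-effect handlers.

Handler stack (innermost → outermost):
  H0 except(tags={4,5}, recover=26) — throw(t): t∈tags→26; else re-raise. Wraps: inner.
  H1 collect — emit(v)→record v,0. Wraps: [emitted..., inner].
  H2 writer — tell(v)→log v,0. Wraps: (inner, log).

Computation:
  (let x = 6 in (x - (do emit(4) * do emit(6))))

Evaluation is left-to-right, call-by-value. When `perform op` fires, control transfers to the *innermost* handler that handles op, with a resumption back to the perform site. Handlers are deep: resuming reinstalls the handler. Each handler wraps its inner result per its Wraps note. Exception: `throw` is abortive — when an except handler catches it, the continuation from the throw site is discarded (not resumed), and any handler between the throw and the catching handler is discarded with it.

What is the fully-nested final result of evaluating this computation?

Answer: ([4, 6, 6], ())

Working:
emit(4) @ H1 ⇒ out+=4
emit(6) @ H1 ⇒ out+=6
H0 returns 6
H1 returns [4, 6, 6]
H2 returns ([4, 6, 6], ())
= ([4, 6, 6], ())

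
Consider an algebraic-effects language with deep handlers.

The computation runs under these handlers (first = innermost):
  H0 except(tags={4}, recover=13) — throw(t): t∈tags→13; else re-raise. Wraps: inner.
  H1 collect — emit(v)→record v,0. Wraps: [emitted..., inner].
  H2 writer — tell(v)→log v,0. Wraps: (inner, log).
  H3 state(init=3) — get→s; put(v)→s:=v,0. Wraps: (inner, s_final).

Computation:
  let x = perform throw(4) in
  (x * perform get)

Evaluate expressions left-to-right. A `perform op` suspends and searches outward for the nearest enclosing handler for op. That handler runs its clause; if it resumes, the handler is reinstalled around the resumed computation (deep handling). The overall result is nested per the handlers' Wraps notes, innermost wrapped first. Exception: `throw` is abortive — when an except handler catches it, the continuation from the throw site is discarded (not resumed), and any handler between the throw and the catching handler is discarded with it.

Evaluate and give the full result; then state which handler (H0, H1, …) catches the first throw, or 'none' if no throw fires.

Answer: (([13], ()), 3) ; first throw caught by: H0

Working:
throw(4) @ H0 caught ⇒ 13
H1 returns [13]
H2 returns ([13], ())
H3 returns (([13], ()), 3)
= (([13], ()), 3)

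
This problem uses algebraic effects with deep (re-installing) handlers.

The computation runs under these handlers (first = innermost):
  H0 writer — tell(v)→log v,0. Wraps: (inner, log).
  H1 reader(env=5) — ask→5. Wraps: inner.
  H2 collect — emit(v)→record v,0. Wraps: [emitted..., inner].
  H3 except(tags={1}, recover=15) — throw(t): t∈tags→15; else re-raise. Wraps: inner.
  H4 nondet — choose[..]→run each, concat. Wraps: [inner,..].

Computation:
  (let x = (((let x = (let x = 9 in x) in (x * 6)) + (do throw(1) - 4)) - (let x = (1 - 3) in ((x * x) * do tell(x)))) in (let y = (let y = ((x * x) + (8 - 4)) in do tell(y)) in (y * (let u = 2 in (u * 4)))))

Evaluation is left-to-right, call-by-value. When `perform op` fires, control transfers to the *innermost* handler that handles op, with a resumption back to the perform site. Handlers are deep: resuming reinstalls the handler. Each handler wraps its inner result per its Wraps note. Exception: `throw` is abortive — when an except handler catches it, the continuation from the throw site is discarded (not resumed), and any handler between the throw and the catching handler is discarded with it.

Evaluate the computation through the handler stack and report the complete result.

Step-by-step:
throw(1) @ H3 caught ⇒ 15
H4 returns [15]
= [15]

Answer: [15]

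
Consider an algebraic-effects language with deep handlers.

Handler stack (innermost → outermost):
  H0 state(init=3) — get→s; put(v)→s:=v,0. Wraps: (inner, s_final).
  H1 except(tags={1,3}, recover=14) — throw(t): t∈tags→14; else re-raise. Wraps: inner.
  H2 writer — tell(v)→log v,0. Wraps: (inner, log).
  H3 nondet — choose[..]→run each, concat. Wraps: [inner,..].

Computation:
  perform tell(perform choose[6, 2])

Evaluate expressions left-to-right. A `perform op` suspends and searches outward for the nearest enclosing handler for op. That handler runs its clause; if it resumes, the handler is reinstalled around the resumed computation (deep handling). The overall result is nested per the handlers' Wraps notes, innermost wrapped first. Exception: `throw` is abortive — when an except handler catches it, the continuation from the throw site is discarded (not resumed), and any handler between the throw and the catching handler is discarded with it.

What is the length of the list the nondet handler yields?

Answer: 2

Step-by-step:
choose[6, 2] @ H3
  branch[0] choose=6:
    tell(6) @ H2 ⇒ log+=6
    H0 returns (0, 3)
    H1 returns (0, 3)
    H2 returns ((0, 3), (6))
    H3 returns [((0, 3), (6))]
  branch[1] choose=2:
    tell(2) @ H2 ⇒ log+=2
    H0 returns (0, 3)
    H1 returns (0, 3)
    H2 returns ((0, 3), (2))
    H3 returns [((0, 3), (2))]
= [((0, 3), (6)), ((0, 3), (2))]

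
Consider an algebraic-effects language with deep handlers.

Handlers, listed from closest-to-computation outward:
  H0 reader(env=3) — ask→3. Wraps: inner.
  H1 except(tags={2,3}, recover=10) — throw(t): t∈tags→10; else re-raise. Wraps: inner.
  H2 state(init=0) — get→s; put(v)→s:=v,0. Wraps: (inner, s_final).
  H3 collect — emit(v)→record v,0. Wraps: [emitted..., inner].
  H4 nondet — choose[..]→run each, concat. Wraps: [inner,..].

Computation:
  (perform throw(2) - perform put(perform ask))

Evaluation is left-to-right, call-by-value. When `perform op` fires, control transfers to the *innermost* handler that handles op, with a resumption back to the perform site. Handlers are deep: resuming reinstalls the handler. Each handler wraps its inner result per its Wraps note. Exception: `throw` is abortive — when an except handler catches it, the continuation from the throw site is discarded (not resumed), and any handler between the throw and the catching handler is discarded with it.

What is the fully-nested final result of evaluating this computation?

Evaluation trace:
throw(2) @ H1 caught ⇒ 10
H2 returns (10, 0)
H3 returns [(10, 0)]
H4 returns [[(10, 0)]]
= [[(10, 0)]]

Answer: [[(10, 0)]]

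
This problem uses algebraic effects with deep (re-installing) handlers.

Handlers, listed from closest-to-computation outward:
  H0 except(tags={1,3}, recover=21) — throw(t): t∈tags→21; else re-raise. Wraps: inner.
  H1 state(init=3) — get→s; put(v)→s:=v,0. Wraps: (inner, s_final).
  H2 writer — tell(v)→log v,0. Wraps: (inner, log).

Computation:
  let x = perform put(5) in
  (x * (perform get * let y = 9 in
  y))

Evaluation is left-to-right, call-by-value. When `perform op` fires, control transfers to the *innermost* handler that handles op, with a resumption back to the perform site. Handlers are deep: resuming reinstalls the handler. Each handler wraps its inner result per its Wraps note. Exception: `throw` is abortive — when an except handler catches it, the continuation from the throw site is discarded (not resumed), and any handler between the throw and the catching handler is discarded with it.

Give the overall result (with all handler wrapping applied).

Evaluation trace:
put(5) @ H1 ⇒ s:=5
get @ H1 ⇒ 5
H0 returns 0
H1 returns (0, 5)
H2 returns ((0, 5), ())
= ((0, 5), ())

Answer: ((0, 5), ())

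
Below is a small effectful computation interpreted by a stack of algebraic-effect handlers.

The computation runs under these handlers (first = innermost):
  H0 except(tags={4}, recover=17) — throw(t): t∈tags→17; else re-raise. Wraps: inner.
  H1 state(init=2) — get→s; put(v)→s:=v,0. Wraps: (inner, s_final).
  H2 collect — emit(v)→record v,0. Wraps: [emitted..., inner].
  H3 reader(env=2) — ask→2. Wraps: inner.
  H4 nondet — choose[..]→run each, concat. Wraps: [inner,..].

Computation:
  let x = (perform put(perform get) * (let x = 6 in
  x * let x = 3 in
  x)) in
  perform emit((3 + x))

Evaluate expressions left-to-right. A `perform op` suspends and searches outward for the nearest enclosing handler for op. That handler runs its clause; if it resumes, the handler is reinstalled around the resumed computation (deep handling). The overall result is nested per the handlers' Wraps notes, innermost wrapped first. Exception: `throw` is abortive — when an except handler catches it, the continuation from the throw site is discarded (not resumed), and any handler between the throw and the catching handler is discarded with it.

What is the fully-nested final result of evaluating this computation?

Answer: [[3, (0, 2)]]

Evaluation trace:
get @ H1 ⇒ 2
put(2) @ H1 ⇒ s:=2
emit(3) @ H2 ⇒ out+=3
H0 returns 0
H1 returns (0, 2)
H2 returns [3, (0, 2)]
H3 returns [3, (0, 2)]
H4 returns [[3, (0, 2)]]
= [[3, (0, 2)]]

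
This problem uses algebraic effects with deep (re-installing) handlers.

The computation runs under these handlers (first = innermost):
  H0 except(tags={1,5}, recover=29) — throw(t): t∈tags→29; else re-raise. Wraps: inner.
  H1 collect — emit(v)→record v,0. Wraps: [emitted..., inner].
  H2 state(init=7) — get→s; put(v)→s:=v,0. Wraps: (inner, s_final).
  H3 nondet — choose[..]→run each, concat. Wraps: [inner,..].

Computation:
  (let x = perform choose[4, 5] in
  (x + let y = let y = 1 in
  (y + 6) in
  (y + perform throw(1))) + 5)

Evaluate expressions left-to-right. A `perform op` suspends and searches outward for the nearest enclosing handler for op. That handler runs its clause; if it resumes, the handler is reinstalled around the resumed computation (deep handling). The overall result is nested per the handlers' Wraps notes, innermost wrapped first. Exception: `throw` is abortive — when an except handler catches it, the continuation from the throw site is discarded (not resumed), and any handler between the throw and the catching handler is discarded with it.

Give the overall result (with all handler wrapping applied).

Answer: [([29], 7), ([29], 7)]

Working:
choose[4, 5] @ H3
  branch[0] choose=4:
    throw(1) @ H0 caught ⇒ 29
    H1 returns [29]
    H2 returns ([29], 7)
    H3 returns [([29], 7)]
  branch[1] choose=5:
    throw(1) @ H0 caught ⇒ 29
    H1 returns [29]
    H2 returns ([29], 7)
    H3 returns [([29], 7)]
= [([29], 7), ([29], 7)]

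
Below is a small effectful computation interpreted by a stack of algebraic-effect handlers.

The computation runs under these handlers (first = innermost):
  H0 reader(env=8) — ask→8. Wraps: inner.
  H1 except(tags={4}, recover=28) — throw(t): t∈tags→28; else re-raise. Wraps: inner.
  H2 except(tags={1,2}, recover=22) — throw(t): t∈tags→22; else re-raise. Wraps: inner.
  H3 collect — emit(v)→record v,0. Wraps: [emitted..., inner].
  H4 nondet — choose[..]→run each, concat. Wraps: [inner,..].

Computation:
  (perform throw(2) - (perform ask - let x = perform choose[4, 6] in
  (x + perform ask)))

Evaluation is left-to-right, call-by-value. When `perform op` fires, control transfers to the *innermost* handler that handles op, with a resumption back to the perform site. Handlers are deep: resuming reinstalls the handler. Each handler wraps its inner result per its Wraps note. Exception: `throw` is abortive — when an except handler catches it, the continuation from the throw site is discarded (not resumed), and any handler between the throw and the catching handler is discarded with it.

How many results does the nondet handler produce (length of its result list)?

Answer: 1

Working:
throw(2) @ H1 re-raised
throw(2) @ H2 caught ⇒ 22
H3 returns [22]
H4 returns [[22]]
= [[22]]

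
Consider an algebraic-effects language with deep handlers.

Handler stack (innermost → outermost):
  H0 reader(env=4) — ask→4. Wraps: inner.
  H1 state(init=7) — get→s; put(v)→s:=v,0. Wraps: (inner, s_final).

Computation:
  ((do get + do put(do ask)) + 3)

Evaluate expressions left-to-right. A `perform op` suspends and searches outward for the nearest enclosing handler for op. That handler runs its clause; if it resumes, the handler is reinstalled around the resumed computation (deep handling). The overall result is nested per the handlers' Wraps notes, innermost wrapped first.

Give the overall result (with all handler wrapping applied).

Evaluation trace:
get @ H1 ⇒ 7
ask @ H0 ⇒ 4
put(4) @ H1 ⇒ s:=4
H0 returns 10
H1 returns (10, 4)
= (10, 4)

Answer: (10, 4)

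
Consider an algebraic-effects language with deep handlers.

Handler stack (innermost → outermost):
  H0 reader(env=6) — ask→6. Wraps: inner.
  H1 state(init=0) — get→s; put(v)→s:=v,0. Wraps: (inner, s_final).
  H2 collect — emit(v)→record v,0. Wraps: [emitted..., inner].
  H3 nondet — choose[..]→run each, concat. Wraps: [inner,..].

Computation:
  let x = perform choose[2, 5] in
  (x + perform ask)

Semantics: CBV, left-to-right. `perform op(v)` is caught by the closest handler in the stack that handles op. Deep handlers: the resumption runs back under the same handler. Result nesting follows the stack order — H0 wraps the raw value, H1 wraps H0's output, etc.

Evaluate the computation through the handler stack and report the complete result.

Answer: [[(8, 0)], [(11, 0)]]

Evaluation trace:
choose[2, 5] @ H3
  branch[0] choose=2:
    ask @ H0 ⇒ 6
    H0 returns 8
    H1 returns (8, 0)
    H2 returns [(8, 0)]
    H3 returns [[(8, 0)]]
  branch[1] choose=5:
    ask @ H0 ⇒ 6
    H0 returns 11
    H1 returns (11, 0)
    H2 returns [(11, 0)]
    H3 returns [[(11, 0)]]
= [[(8, 0)], [(11, 0)]]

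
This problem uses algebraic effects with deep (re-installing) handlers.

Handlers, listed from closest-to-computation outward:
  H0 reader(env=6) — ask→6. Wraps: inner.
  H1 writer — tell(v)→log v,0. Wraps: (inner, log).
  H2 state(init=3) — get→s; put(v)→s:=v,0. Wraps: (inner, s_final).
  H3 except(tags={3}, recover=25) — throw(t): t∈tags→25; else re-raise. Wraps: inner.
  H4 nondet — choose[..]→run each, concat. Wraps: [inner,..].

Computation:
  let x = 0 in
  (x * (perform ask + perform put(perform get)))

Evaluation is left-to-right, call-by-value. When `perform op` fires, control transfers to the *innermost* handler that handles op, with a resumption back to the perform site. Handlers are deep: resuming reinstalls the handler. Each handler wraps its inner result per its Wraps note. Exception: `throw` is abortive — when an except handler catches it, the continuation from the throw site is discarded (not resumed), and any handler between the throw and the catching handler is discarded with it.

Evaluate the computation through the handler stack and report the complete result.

Evaluation trace:
ask @ H0 ⇒ 6
get @ H2 ⇒ 3
put(3) @ H2 ⇒ s:=3
H0 returns 0
H1 returns (0, ())
H2 returns ((0, ()), 3)
H3 returns ((0, ()), 3)
H4 returns [((0, ()), 3)]
= [((0, ()), 3)]

Answer: [((0, ()), 3)]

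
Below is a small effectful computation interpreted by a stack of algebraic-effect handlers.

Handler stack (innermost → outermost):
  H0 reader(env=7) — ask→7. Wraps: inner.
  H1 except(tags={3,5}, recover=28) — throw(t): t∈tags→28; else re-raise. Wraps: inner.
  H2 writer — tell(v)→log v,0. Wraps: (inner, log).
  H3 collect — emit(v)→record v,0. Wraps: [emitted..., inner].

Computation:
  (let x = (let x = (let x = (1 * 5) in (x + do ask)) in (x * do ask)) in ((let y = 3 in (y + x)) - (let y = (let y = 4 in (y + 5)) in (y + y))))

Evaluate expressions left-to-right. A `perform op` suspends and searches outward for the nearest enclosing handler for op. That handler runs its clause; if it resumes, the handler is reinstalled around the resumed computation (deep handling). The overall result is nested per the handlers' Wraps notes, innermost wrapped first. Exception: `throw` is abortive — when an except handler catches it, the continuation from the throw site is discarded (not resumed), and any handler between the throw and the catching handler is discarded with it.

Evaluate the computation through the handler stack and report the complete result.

Answer: [(69, ())]

Evaluation trace:
ask @ H0 ⇒ 7
ask @ H0 ⇒ 7
H0 returns 69
H1 returns 69
H2 returns (69, ())
H3 returns [(69, ())]
= [(69, ())]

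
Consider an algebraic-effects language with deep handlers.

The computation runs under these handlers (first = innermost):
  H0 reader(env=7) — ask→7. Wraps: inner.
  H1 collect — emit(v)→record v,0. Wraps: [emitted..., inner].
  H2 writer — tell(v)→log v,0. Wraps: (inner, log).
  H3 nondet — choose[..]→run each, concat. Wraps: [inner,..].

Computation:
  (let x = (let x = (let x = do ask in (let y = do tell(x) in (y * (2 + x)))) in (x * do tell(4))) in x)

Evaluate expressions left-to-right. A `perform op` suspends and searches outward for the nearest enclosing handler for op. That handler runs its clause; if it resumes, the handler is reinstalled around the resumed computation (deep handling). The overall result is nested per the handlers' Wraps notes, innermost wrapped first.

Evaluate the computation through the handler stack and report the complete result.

Evaluation trace:
ask @ H0 ⇒ 7
tell(7) @ H2 ⇒ log+=7
tell(4) @ H2 ⇒ log+=4
H0 returns 0
H1 returns [0]
H2 returns ([0], (7, 4))
H3 returns [([0], (7, 4))]
= [([0], (7, 4))]

Answer: [([0], (7, 4))]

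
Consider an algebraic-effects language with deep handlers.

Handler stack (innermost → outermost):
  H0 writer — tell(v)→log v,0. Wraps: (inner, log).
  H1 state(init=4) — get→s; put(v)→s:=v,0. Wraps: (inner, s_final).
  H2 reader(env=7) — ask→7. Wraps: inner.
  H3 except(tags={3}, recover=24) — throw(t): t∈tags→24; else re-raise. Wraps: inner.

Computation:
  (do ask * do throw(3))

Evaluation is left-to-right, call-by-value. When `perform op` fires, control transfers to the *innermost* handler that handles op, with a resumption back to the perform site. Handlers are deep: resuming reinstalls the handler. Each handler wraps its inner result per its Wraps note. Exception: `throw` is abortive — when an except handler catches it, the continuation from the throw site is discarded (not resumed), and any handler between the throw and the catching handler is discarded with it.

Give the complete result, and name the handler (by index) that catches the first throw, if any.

Working:
ask @ H2 ⇒ 7
throw(3) @ H3 caught ⇒ 24
= 24

Answer: 24 ; first throw caught by: H3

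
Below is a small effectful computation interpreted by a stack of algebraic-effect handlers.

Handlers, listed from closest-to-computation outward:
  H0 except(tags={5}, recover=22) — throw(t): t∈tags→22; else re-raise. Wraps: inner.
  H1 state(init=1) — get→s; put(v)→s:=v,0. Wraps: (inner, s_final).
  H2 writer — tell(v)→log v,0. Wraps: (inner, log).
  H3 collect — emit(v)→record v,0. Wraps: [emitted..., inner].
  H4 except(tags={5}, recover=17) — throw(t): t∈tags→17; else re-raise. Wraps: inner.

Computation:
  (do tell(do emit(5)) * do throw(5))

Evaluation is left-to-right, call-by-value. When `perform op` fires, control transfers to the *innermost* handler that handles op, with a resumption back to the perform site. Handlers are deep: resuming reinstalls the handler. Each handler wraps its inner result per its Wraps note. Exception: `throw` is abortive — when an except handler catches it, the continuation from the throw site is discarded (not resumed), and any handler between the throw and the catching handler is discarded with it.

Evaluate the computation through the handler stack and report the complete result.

Answer: [5, ((22, 1), (0))]

Working:
emit(5) @ H3 ⇒ out+=5
tell(0) @ H2 ⇒ log+=0
throw(5) @ H0 caught ⇒ 22
H1 returns (22, 1)
H2 returns ((22, 1), (0))
H3 returns [5, ((22, 1), (0))]
H4 returns [5, ((22, 1), (0))]
= [5, ((22, 1), (0))]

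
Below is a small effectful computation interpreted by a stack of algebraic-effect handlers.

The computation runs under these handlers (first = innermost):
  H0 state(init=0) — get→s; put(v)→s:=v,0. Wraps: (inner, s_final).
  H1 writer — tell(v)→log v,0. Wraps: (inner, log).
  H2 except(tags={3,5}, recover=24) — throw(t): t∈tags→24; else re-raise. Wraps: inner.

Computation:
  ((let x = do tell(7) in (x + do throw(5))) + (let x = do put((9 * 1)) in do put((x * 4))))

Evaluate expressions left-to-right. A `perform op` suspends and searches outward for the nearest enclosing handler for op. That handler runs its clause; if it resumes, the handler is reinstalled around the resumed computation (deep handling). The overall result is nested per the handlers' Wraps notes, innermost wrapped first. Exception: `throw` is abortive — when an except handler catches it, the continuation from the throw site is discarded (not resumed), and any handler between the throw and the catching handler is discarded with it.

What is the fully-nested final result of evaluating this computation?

Working:
tell(7) @ H1 ⇒ log+=7
throw(5) @ H2 caught ⇒ 24
= 24

Answer: 24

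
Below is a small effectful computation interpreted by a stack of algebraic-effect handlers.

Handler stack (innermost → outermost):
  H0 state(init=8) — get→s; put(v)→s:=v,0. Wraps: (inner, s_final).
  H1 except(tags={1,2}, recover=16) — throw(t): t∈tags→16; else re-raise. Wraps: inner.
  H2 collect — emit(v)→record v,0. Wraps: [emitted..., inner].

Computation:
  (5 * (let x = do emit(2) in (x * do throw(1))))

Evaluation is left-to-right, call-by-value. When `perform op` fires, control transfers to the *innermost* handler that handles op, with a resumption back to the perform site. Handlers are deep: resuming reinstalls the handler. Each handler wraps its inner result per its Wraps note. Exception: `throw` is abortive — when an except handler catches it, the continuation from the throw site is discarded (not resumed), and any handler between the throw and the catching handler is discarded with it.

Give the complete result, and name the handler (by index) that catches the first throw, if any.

Answer: [2, 16] ; first throw caught by: H1

Evaluation trace:
emit(2) @ H2 ⇒ out+=2
throw(1) @ H1 caught ⇒ 16
H2 returns [2, 16]
= [2, 16]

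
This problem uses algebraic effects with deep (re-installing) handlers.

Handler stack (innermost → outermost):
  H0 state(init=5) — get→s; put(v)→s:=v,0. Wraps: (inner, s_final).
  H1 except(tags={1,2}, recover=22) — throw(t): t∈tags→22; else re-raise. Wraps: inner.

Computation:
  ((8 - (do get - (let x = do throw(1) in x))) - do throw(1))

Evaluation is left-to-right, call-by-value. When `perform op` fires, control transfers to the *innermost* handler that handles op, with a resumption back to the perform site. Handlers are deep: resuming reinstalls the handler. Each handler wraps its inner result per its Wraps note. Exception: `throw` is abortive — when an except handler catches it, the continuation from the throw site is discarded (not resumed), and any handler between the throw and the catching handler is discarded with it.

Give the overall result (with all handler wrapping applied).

Evaluation trace:
get @ H0 ⇒ 5
throw(1) @ H1 caught ⇒ 22
= 22

Answer: 22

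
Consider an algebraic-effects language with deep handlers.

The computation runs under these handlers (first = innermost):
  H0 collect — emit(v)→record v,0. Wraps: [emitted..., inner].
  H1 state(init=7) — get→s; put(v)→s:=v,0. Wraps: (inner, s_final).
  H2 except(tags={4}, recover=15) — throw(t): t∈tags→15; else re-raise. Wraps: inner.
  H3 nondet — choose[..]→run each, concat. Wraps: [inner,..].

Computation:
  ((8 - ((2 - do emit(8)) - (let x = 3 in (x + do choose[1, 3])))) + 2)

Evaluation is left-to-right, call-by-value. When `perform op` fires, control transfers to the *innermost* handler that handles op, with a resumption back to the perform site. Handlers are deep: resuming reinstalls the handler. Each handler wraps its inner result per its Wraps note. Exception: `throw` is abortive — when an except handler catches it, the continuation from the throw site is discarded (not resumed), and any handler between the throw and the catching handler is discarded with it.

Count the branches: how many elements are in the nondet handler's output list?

Answer: 2

Evaluation trace:
emit(8) @ H0 ⇒ out+=8
choose[1, 3] @ H3
  branch[0] choose=1:
    H0 returns [8, 12]
    H1 returns ([8, 12], 7)
    H2 returns ([8, 12], 7)
    H3 returns [([8, 12], 7)]
  branch[1] choose=3:
    H0 returns [8, 14]
    H1 returns ([8, 14], 7)
    H2 returns ([8, 14], 7)
    H3 returns [([8, 14], 7)]
= [([8, 12], 7), ([8, 14], 7)]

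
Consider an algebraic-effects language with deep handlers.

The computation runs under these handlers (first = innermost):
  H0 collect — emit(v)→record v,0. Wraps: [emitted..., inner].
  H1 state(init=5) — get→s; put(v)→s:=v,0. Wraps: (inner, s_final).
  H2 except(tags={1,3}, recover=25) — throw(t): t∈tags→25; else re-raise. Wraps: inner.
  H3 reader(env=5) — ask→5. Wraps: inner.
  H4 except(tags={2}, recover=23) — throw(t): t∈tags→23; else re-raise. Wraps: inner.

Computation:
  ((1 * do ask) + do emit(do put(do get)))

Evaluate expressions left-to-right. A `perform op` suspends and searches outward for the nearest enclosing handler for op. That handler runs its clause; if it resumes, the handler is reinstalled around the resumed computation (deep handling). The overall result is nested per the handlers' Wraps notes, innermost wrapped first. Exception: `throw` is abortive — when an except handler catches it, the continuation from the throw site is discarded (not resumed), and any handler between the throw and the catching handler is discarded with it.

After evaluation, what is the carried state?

Working:
ask @ H3 ⇒ 5
get @ H1 ⇒ 5
put(5) @ H1 ⇒ s:=5
emit(0) @ H0 ⇒ out+=0
H0 returns [0, 5]
H1 returns ([0, 5], 5)
H2 returns ([0, 5], 5)
H3 returns ([0, 5], 5)
H4 returns ([0, 5], 5)
= ([0, 5], 5)

Answer: 5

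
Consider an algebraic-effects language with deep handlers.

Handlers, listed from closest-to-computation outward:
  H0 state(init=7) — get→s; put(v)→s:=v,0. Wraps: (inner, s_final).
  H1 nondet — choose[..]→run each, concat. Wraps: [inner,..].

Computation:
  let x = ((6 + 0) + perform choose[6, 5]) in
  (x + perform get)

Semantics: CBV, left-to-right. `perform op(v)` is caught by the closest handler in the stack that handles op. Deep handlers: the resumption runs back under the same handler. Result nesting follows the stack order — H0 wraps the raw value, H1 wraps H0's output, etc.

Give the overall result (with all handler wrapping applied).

Step-by-step:
choose[6, 5] @ H1
  branch[0] choose=6:
    get @ H0 ⇒ 7
    H0 returns (19, 7)
    H1 returns [(19, 7)]
  branch[1] choose=5:
    get @ H0 ⇒ 7
    H0 returns (18, 7)
    H1 returns [(18, 7)]
= [(19, 7), (18, 7)]

Answer: [(19, 7), (18, 7)]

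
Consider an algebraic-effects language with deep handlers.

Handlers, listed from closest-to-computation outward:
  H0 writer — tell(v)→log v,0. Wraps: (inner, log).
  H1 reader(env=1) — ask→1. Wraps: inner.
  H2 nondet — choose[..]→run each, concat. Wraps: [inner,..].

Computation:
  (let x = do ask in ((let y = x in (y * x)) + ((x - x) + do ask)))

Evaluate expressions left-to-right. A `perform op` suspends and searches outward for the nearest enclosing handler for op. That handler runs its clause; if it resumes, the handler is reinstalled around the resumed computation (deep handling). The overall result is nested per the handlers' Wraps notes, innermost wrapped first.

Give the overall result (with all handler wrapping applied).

Answer: [(2, ())]

Step-by-step:
ask @ H1 ⇒ 1
ask @ H1 ⇒ 1
H0 returns (2, ())
H1 returns (2, ())
H2 returns [(2, ())]
= [(2, ())]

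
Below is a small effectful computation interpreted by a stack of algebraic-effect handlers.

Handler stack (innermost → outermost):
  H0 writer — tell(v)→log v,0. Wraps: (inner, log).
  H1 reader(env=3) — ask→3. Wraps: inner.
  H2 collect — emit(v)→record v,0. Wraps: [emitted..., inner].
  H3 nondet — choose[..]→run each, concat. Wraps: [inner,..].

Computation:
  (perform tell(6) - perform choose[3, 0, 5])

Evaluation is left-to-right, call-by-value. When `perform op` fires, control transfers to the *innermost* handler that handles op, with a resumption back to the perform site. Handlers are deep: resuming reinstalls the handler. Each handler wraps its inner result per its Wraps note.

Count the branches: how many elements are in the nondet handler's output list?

Answer: 3

Evaluation trace:
tell(6) @ H0 ⇒ log+=6
choose[3, 0, 5] @ H3
  branch[0] choose=3:
    H0 returns (-3, (6))
    H1 returns (-3, (6))
    H2 returns [(-3, (6))]
    H3 returns [[(-3, (6))]]
  branch[1] choose=0:
    H0 returns (0, (6))
    H1 returns (0, (6))
    H2 returns [(0, (6))]
    H3 returns [[(0, (6))]]
  branch[2] choose=5:
    H0 returns (-5, (6))
    H1 returns (-5, (6))
    H2 returns [(-5, (6))]
    H3 returns [[(-5, (6))]]
= [[(-3, (6))], [(0, (6))], [(-5, (6))]]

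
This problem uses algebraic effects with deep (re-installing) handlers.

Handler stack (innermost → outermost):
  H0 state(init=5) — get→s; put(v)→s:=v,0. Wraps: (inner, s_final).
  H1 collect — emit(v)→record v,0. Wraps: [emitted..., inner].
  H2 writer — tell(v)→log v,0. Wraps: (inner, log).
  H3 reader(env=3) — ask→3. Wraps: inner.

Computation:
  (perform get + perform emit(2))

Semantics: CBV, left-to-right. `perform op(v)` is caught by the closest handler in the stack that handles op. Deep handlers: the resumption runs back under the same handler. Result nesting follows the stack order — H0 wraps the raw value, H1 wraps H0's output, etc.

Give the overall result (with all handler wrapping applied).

Answer: ([2, (5, 5)], ())

Working:
get @ H0 ⇒ 5
emit(2) @ H1 ⇒ out+=2
H0 returns (5, 5)
H1 returns [2, (5, 5)]
H2 returns ([2, (5, 5)], ())
H3 returns ([2, (5, 5)], ())
= ([2, (5, 5)], ())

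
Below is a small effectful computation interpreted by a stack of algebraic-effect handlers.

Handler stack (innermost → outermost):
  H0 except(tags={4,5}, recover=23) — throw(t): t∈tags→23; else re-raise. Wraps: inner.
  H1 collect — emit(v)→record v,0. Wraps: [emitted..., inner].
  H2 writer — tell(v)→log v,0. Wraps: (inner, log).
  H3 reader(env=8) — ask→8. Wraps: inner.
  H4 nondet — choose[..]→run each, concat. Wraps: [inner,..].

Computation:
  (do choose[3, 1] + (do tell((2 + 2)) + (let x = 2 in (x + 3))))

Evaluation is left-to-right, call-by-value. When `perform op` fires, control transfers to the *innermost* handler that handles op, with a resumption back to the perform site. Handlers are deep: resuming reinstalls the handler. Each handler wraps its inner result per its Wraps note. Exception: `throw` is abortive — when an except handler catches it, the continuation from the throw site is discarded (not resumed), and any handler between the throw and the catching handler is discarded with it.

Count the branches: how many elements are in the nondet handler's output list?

Answer: 2

Evaluation trace:
choose[3, 1] @ H4
  branch[0] choose=3:
    tell(4) @ H2 ⇒ log+=4
    H0 returns 8
    H1 returns [8]
    H2 returns ([8], (4))
    H3 returns ([8], (4))
    H4 returns [([8], (4))]
  branch[1] choose=1:
    tell(4) @ H2 ⇒ log+=4
    H0 returns 6
    H1 returns [6]
    H2 returns ([6], (4))
    H3 returns ([6], (4))
    H4 returns [([6], (4))]
= [([8], (4)), ([6], (4))]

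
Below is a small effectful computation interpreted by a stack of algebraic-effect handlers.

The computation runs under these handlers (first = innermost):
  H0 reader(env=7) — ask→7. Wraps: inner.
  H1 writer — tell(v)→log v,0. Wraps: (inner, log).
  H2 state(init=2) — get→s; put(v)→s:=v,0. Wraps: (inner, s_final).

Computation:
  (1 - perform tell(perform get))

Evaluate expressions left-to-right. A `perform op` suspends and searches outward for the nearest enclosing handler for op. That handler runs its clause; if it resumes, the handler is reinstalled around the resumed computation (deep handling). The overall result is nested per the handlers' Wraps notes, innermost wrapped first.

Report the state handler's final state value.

Evaluation trace:
get @ H2 ⇒ 2
tell(2) @ H1 ⇒ log+=2
H0 returns 1
H1 returns (1, (2))
H2 returns ((1, (2)), 2)
= ((1, (2)), 2)

Answer: 2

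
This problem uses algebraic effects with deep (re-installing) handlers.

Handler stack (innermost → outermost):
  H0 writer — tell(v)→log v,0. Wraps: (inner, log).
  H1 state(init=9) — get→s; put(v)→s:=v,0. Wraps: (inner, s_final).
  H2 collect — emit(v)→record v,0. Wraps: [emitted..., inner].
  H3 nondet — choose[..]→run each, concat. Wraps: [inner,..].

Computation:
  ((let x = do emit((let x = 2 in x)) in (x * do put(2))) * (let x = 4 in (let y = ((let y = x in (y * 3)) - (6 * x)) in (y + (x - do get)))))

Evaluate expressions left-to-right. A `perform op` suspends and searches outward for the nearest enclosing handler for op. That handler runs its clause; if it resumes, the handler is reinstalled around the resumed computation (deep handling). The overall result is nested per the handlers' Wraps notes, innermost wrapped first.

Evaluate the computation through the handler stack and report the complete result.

Answer: [[2, ((0, ()), 2)]]

Evaluation trace:
emit(2) @ H2 ⇒ out+=2
put(2) @ H1 ⇒ s:=2
get @ H1 ⇒ 2
H0 returns (0, ())
H1 returns ((0, ()), 2)
H2 returns [2, ((0, ()), 2)]
H3 returns [[2, ((0, ()), 2)]]
= [[2, ((0, ()), 2)]]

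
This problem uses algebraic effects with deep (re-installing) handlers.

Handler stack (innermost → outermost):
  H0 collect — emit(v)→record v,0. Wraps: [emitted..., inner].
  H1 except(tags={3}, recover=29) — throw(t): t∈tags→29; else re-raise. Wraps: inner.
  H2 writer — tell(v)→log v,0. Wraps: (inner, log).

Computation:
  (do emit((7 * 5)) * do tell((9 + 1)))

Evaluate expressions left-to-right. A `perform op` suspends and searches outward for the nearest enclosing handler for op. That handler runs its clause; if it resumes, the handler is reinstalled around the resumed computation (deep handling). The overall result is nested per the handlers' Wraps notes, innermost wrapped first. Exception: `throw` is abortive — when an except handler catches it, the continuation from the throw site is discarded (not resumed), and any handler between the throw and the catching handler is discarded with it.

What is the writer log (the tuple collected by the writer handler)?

Answer: (10)

Step-by-step:
emit(35) @ H0 ⇒ out+=35
tell(10) @ H2 ⇒ log+=10
H0 returns [35, 0]
H1 returns [35, 0]
H2 returns ([35, 0], (10))
= ([35, 0], (10))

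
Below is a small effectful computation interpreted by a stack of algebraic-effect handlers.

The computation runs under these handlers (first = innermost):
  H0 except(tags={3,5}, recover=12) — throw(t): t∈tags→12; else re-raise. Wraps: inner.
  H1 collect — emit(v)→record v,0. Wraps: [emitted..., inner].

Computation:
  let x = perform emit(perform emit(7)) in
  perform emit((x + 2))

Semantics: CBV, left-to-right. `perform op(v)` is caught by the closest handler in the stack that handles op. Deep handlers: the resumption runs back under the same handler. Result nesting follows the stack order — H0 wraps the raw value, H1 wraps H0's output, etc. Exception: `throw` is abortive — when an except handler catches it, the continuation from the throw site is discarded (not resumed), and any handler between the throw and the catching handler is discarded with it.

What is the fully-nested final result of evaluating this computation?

Answer: [7, 0, 2, 0]

Step-by-step:
emit(7) @ H1 ⇒ out+=7
emit(0) @ H1 ⇒ out+=0
emit(2) @ H1 ⇒ out+=2
H0 returns 0
H1 returns [7, 0, 2, 0]
= [7, 0, 2, 0]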